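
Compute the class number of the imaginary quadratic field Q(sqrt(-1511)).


K = Q(sqrt(-1511)). d mod 4 = 1, so D = disc(K) = d = -1511
h(K) equals the number of primitive reduced positive-definite forms (a, b, c) = a*x^2 + b*x*y + c*y^2 with b^2 - 4ac = D,
where reduced means |b| <= a <= c, with b >= 0 whenever |b| = a or a = c, and primitive means gcd(a, b, c) = 1.
Reduced forces 3a^2 <= |D| = 1511, so 1 <= a <= 22; b must have the parity of D, and c = (b^2 - D)/(4a) must be an integer >= a.
Enumerate a = 1..22, b in [-a, a]:
  a=1: (1, 1, 378)  [1]
  a=2: (2, -1, 189), (2, 1, 189)  [2]
  a=3: (3, -1, 126), (3, 1, 126)  [2]
  a=4: (4, -3, 95), (4, 3, 95)  [2]
  a=5: (5, -3, 76), (5, 3, 76)  [2]
  a=6: (6, -5, 64), (6, -1, 63), (6, 1, 63), (6, 5, 64)  [4]
  a=7: (7, -1, 54), (7, 1, 54)  [2]
  a=8: (8, -5, 48), (8, 5, 48)  [2]
  a=9: (9, -1, 42), (9, 1, 42)  [2]
  a=10: (10, -7, 39), (10, -3, 38), (10, 3, 38), (10, 7, 39)  [4]
  a=11: none
  a=12: (12, -11, 34), (12, -5, 32), (12, 5, 32), (12, 11, 34)  [4]
  a=13: (13, -7, 30), (13, 7, 30)  [2]
  a=14: (14, -13, 30), (14, -1, 27), (14, 1, 27), (14, 13, 30)  [4]
  a=15: (15, -13, 28), (15, -7, 26), (15, 7, 26), (15, 13, 28)  [4]
  a=16: (16, -5, 24), (16, 5, 24)  [2]
  a=17: (17, -11, 24), (17, 11, 24)  [2]
  a=18: (18, -17, 25), (18, -1, 21), (18, 1, 21), (18, 17, 25)  [4]
  a=19: (19, -3, 20), (19, 3, 20)  [2]
  a=20: (20, -13, 21), (20, 13, 21)  [2]
  a=21..22: none
Total reduced forms: 1 + 2 + 2 + 2 + 2 + 4 + 2 + 2 + 2 + 4 + 4 + 2 + 4 + 4 + 2 + 2 + 4 + 2 + 2 = 49
h = 49

49


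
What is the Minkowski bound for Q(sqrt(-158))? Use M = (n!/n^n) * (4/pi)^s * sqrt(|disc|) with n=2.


d = -158, d mod 4 = 2, so disc(K) = 4d = -632; |disc(K)| = 632
Imaginary quadratic field, so n = 2, s = r2 = 1, r1 = 0
M = (n!/n^n) * (4/pi)^s * sqrt(|disc(K)|) = (2!/2^2) * (4/pi)^1 * sqrt(632)
= 0.5 * 1.273240 * 25.139610
= 16.0044

16.0044


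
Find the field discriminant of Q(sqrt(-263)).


For K = Q(sqrt(d)) with d squarefree: disc(K) = d if d = 1 mod 4, and disc(K) = 4d if d = 2 or 3 mod 4.
Here d = -263, and d mod 4 = 1.
d = 1 mod 4 (O_K = Z[(1+sqrt(d))/2]), so disc(K) = d = -263

-263


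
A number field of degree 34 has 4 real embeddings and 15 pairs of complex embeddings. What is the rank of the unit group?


By Dirichlet's unit theorem:
rank = r1 + r2 - 1
= 4 + 15 - 1
= 18

18


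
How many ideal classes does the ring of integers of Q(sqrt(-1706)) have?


K = Q(sqrt(-1706)). d mod 4 = 2, so D = disc(K) = 4d = -6824
h(K) equals the number of primitive reduced positive-definite forms (a, b, c) = a*x^2 + b*x*y + c*y^2 with b^2 - 4ac = D,
where reduced means |b| <= a <= c, with b >= 0 whenever |b| = a or a = c, and primitive means gcd(a, b, c) = 1.
Reduced forces 3a^2 <= |D| = 6824, so 1 <= a <= 47; b must have the parity of D, and c = (b^2 - D)/(4a) must be an integer >= a.
Enumerate a = 1..47, b in [-a, a]:
  a=1: (1, 0, 1706)  [1]
  a=2: (2, 0, 853)  [1]
  a=3: (3, -2, 569), (3, 2, 569)  [2]
  a=4: none
  a=5: (5, -4, 342), (5, 4, 342)  [2]
  a=6: (6, -4, 285), (6, 4, 285)  [2]
  a=7: (7, -6, 245), (7, 6, 245)  [2]
  a=8: none
  a=9: (9, -4, 190), (9, 4, 190)  [2]
  a=10: (10, -4, 171), (10, 4, 171)  [2]
  a=11..12: none
  a=13: (13, -12, 134), (13, 12, 134)  [2]
  a=14: (14, -8, 123), (14, 8, 123)  [2]
  a=15: (15, -14, 117), (15, -4, 114), (15, 4, 114), (15, 14, 117)  [4]
  a=16..17: none
  a=18: (18, -4, 95), (18, 4, 95)  [2]
  a=19: (19, -4, 90), (19, 4, 90)  [2]
  a=20: none
  a=21: (21, -20, 86), (21, -8, 82), (21, 8, 82), (21, 20, 86)  [4]
  a=22..24: none
  a=25: (25, -24, 74), (25, 24, 74)  [2]
  a=26: (26, -12, 67), (26, 12, 67)  [2]
  a=27: (27, -14, 65), (27, 14, 65)  [2]
  a=28: none
  a=29: (29, -22, 63), (29, 22, 63)  [2]
  a=30: (30, -16, 59), (30, -4, 57), (30, 4, 57), (30, 16, 59)  [4]
  a=31..34: none
  a=35: (35, -34, 57), (35, -6, 49), (35, 6, 49), (35, 34, 57)  [4]
  a=36: none
  a=37: (37, -24, 50), (37, 24, 50)  [2]
  a=38: (38, -4, 45), (38, 4, 45)  [2]
  a=39: (39, -38, 53), (39, -14, 45), (39, 14, 45), (39, 38, 53)  [4]
  a=40: none
  a=41: (41, -8, 42), (41, 8, 42)  [2]
  a=42: (42, -20, 43), (42, 20, 43)  [2]
  a=43..47: none
Total reduced forms: 1 + 1 + 2 + 2 + 2 + 2 + 2 + 2 + 2 + 2 + 4 + 2 + 2 + 4 + 2 + 2 + 2 + 2 + 4 + 4 + 2 + 2 + 4 + 2 + 2 = 58
h = 58

58


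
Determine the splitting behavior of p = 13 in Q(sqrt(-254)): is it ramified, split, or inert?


K = Q(sqrt(-254)). Since d mod 4 = 2, disc(K) = -1016.
Check p | disc: -1016 mod 13 = 11.
p does not divide disc. Compute Legendre symbol (d/p):
6^((13-1)/2) mod 13 = -1
(d/p) = -1, so p is inert: (p) stays prime with e=1, f=2, g=1.
Therefore p is inert.

inert


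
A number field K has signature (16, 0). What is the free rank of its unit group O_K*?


By Dirichlet's unit theorem:
rank = r1 + r2 - 1
= 16 + 0 - 1
= 15

15


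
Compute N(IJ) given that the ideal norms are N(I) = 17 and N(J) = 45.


N(IJ) = N(I) * N(J)
= 17 * 45
= 765

765


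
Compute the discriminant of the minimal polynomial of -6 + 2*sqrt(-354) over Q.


The element -6 + 2*sqrt(-354) has minimal polynomial:
x^2 + 12*x + 1452
Discriminant = (12)^2 - 4*(1452)
= 144 - 5808
= -5664

-5664


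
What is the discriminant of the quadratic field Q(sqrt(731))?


For K = Q(sqrt(d)) with d squarefree: disc(K) = d if d = 1 mod 4, and disc(K) = 4d if d = 2 or 3 mod 4.
Here d = 731, and d mod 4 = 3.
d = 3 mod 4, not 1 (O_K = Z[sqrt(d)]), so disc(K) = 4d = 4 * (731) = 2924

2924


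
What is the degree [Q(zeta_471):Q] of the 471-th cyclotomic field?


The degree equals Euler's totient phi(471).
471 = 3 * 157
phi(471) = 312

312


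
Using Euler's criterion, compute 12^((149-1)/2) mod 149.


p = 149 is prime and the exponent is (p-1)/2 = 74, so by Euler's criterion 12^74 = (12/149) = +1 or -1 mod 149.
Compute by square-and-multiply:
  74 = 64 + 8 + 2 (binary 1001010)
  Repeated squaring mod 149: 12^1 = 12, 12^2 = 144, 12^4 = 25, 12^8 = 29, 12^16 = 96, 12^32 = 127, 12^64 = 37
  12^74 = 12^64 * 12^8 * 12^2 = 37 * 29 * 144 mod 149
    37 * 29 = 1073 = 30 mod 149
    30 * 144 = 4320 = 148 mod 149
  12^74 = 148 mod 149
Result 148 = p - 1 = -1 mod 149: 12 is a quadratic non-residue mod 149. As a residue in [0, p-1] the value is 148.
12^74 mod 149 = 148

148


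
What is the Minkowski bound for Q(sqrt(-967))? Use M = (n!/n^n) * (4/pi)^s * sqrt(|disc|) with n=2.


d = -967, d mod 4 = 1, so disc(K) = d = -967; |disc(K)| = 967
Imaginary quadratic field, so n = 2, s = r2 = 1, r1 = 0
M = (n!/n^n) * (4/pi)^s * sqrt(|disc(K)|) = (2!/2^2) * (4/pi)^1 * sqrt(967)
= 0.5 * 1.273240 * 31.096624
= 19.7967

19.7967


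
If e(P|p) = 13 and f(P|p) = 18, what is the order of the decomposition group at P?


|D_P| = e * f
= 13 * 18
= 234

234


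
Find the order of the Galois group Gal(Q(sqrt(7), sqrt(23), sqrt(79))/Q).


The 3 square roots of distinct primes are multiplicatively independent over Q,
so [K:Q] = 2^3 and Gal(K/Q) is isomorphic to (Z/2Z)^3.
|Gal| = 2^3 = 8

8


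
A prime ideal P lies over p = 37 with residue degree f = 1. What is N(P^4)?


N(P^a) = p^(a*f)
= 37^(4*1)
= 37^4
= 1874161

1874161


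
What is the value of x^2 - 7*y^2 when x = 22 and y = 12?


x^2 - d*y^2
= 22^2 - 7*12^2
= 484 - 1008
= -524

-524


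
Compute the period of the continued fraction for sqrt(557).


Run the CF algorithm for sqrt(557).
a_0 = floor(sqrt(557)) = 23; set m_0=0, q_0=1.
Recurrence: m' = q*a - m,  q' = (d - m'^2)/q,  a' = floor((a_0 + m')/q').
  step 1: m=23, q=28, a=1
  step 2: m=5, q=19, a=1
  step 3: m=14, q=19, a=1
  step 4: m=5, q=28, a=1
  step 5: m=23, q=1, a=46
a_5 = 2*a_0 = 46, so the period closes here.
sqrt(557) = [23; 1, 1, 1, 1, 46]
Period length = 5

5


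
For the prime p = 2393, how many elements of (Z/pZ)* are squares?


For prime p, the number of non-zero quadratic residues is (p-1)/2.
= (2393-1)/2
= 1196

1196


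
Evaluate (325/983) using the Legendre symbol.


p = 983 is prime, so compute (325/983) with the reciprocity algorithm (Jacobi-symbol steps: pull out 2s via (2/n), flip via reciprocity, reduce):
  reciprocity: (325/983) -> +(983/325)
  reduce: (8/325)
  pull out 2: (2/325) = -1  (since 325 mod 8 = 5)
  pull out 2: (2/325) = -1  (since 325 mod 8 = 5)
  pull out 2: (2/325) = -1  (since 325 mod 8 = 5)
  (1/325) = 1
Product of signs = -1
(325/983) = -1

-1


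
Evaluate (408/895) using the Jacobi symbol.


Compute (408/895) via quadratic reciprocity:
  pull out 2: (2/895) = +1  (since 895 mod 8 = 7)
  pull out 2: (2/895) = +1  (since 895 mod 8 = 7)
  pull out 2: (2/895) = +1  (since 895 mod 8 = 7)
  reciprocity: (51/895) -> -(895/51)
  reduce: (28/51)
  pull out 2: (2/51) = -1  (since 51 mod 8 = 3)
  pull out 2: (2/51) = -1  (since 51 mod 8 = 3)
  reciprocity: (7/51) -> -(51/7)
  reduce: (2/7)
  pull out 2: (2/7) = +1  (since 7 mod 8 = 7)
  (1/7) = 1
Product of signs = 1

1


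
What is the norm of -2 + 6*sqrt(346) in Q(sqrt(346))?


N(a + b*sqrt(d)) = a^2 - d*b^2
= (-2)^2 - (346)*(6)^2
= 4 - 12456
= -12452

-12452


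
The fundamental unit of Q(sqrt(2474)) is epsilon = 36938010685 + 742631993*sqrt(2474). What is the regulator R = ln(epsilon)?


epsilon = 36938010685 + 742631993*sqrt(2474)
= 7.3876e+10
R = ln(7.3876e+10)
= 25.0257

25.0257


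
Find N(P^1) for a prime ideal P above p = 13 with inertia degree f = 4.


N(P^a) = p^(a*f)
= 13^(1*4)
= 13^4
= 28561

28561


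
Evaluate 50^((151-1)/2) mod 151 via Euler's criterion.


p = 151 is prime and the exponent is (p-1)/2 = 75, so by Euler's criterion 50^75 = (50/151) = +1 or -1 mod 151.
Compute by square-and-multiply:
  75 = 64 + 8 + 2 + 1 (binary 1001011)
  Repeated squaring mod 151: 50^1 = 50, 50^2 = 84, 50^4 = 110, 50^8 = 20, 50^16 = 98, 50^32 = 91, 50^64 = 127
  50^75 = 50^64 * 50^8 * 50^2 * 50^1 = 127 * 20 * 84 * 50 mod 151
    127 * 20 = 2540 = 124 mod 151
    124 * 84 = 10416 = 148 mod 151
    148 * 50 = 7400 = 1 mod 151
  50^75 = 1 mod 151
Result 1: 50 is a quadratic residue mod 151.
50^75 mod 151 = 1

1


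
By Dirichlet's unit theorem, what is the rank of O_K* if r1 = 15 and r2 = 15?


By Dirichlet's unit theorem:
rank = r1 + r2 - 1
= 15 + 15 - 1
= 29

29


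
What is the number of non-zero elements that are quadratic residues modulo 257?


For prime p, the number of non-zero quadratic residues is (p-1)/2.
= (257-1)/2
= 128

128


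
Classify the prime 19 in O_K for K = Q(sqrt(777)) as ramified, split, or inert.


K = Q(sqrt(777)). Since d mod 4 = 1, disc(K) = 777.
Check p | disc: 777 mod 19 = 17.
p does not divide disc. Compute Legendre symbol (d/p):
17^((19-1)/2) mod 19 = 1
(d/p) = 1, so p splits: (p) = P*P' with e=1, f=1, g=2.
Therefore p is split.

split


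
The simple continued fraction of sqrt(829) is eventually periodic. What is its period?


Run the CF algorithm for sqrt(829).
a_0 = floor(sqrt(829)) = 28; set m_0=0, q_0=1.
Recurrence: m' = q*a - m,  q' = (d - m'^2)/q,  a' = floor((a_0 + m')/q').
  step 1: m=28, q=45, a=1
  step 2: m=17, q=12, a=3
  step 3: m=19, q=39, a=1
  step 4: m=20, q=11, a=4
  step 5: m=24, q=23, a=2
  step 6: m=22, q=15, a=3
  step 7: m=23, q=20, a=2
  step 8: m=17, q=27, a=1
  step 9: m=10, q=27, a=1
  step 10: m=17, q=20, a=2
  step 11: m=23, q=15, a=3
  step 12: m=22, q=23, a=2
  step 13: m=24, q=11, a=4
  step 14: m=20, q=39, a=1
  step 15: m=19, q=12, a=3
  step 16: m=17, q=45, a=1
  step 17: m=28, q=1, a=56
a_17 = 2*a_0 = 56, so the period closes here.
sqrt(829) = [28; 1, 3, 1, 4, 2, 3, 2, 1, 1, 2, 3, 2, 4, 1, 3, 1, 56]
Period length = 17

17


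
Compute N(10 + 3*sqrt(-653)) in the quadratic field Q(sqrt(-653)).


N(a + b*sqrt(d)) = a^2 - d*b^2
= (10)^2 - (-653)*(3)^2
= 100 + 5877
= 5977

5977


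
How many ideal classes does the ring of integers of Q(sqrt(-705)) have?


K = Q(sqrt(-705)). d mod 4 = 3, so D = disc(K) = 4d = -2820
h(K) equals the number of primitive reduced positive-definite forms (a, b, c) = a*x^2 + b*x*y + c*y^2 with b^2 - 4ac = D,
where reduced means |b| <= a <= c, with b >= 0 whenever |b| = a or a = c, and primitive means gcd(a, b, c) = 1.
Reduced forces 3a^2 <= |D| = 2820, so 1 <= a <= 30; b must have the parity of D, and c = (b^2 - D)/(4a) must be an integer >= a.
Enumerate a = 1..30, b in [-a, a]:
  a=1: (1, 0, 705)  [1]
  a=2: (2, 2, 353)  [1]
  a=3: (3, 0, 235)  [1]
  a=4: none
  a=5: (5, 0, 141)  [1]
  a=6: (6, 6, 119)  [1]
  a=7: (7, -6, 102), (7, 6, 102)  [2]
  a=8..9: none
  a=10: (10, 10, 73)  [1]
  a=11..12: none
  a=13: (13, -12, 57), (13, 12, 57)  [2]
  a=14: (14, -6, 51), (14, 6, 51)  [2]
  a=15: (15, 0, 47)  [1]
  a=16: none
  a=17: (17, -6, 42), (17, 6, 42)  [2]
  a=18: none
  a=19: (19, -12, 39), (19, 12, 39)  [2]
  a=20: none
  a=21: (21, -6, 34), (21, 6, 34)  [2]
  a=22: none
  a=23: (23, -20, 35), (23, 20, 35)  [2]
  a=24..25: none
  a=26: (26, -14, 29), (26, 14, 29)  [2]
  a=27..29: none
  a=30: (30, 30, 31)  [1]
Total reduced forms: 1 + 1 + 1 + 1 + 1 + 2 + 1 + 2 + 2 + 1 + 2 + 2 + 2 + 2 + 2 + 1 = 24
h = 24

24


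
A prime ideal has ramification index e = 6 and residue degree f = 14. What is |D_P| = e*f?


|D_P| = e * f
= 6 * 14
= 84

84


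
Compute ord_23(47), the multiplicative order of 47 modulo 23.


We want ord_23(47), the smallest k >= 1 with 47^k = 1 mod 23.
n = 23 = 23, phi(23) = 22; the order divides phi(n).
Divisors of 22: 1, 2, 11, 22
Repeated squaring mod 23: 47^1 = 1, 47^2 = 1, 47^4 = 1, 47^8 = 1, 47^16 = 1
Test divisors in increasing order:
  k=1: 47^1 = 1 mod 23  <- first divisor giving 1
Order = 1

1


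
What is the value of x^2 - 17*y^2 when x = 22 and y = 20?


x^2 - d*y^2
= 22^2 - 17*20^2
= 484 - 6800
= -6316

-6316


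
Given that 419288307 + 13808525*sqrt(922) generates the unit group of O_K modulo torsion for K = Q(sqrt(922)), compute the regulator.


epsilon = 419288307 + 13808525*sqrt(922)
= 8.3858e+08
R = ln(8.3858e+08)
= 20.5472

20.5472


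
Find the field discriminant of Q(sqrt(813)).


For K = Q(sqrt(d)) with d squarefree: disc(K) = d if d = 1 mod 4, and disc(K) = 4d if d = 2 or 3 mod 4.
Here d = 813, and d mod 4 = 1.
d = 1 mod 4 (O_K = Z[(1+sqrt(d))/2]), so disc(K) = d = 813

813


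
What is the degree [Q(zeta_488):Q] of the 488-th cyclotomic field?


The degree equals Euler's totient phi(488).
488 = 2^3 * 61
phi(488) = 240

240


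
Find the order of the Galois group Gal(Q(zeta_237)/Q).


|Gal(Q(zeta_237)/Q)| = phi(237)
= 156

156


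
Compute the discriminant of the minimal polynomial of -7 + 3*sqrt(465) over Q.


The element -7 + 3*sqrt(465) has minimal polynomial:
x^2 + 14*x - 4136
Discriminant = (14)^2 - 4*(-4136)
= 196 + 16544
= 16740

16740


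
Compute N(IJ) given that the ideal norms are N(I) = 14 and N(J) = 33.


N(IJ) = N(I) * N(J)
= 14 * 33
= 462

462


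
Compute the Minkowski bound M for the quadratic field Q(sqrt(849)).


d = 849, d mod 4 = 1, so disc(K) = d = 849; |disc(K)| = 849
Real quadratic field, so n = 2, s = r2 = 0, r1 = 2
M = (n!/n^n) * (4/pi)^s * sqrt(|disc(K)|) = (2!/2^2) * (4/pi)^0 * sqrt(849)
= 0.5 * 1.000000 * 29.137605
= 14.5688

14.5688


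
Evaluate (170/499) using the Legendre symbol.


p = 499 is prime, so compute (170/499) with the reciprocity algorithm (Jacobi-symbol steps: pull out 2s via (2/n), flip via reciprocity, reduce):
  pull out 2: (2/499) = -1  (since 499 mod 8 = 3)
  reciprocity: (85/499) -> +(499/85)
  reduce: (74/85)
  pull out 2: (2/85) = -1  (since 85 mod 8 = 5)
  reciprocity: (37/85) -> +(85/37)
  reduce: (11/37)
  reciprocity: (11/37) -> +(37/11)
  reduce: (4/11)
  pull out 2: (2/11) = -1  (since 11 mod 8 = 3)
  pull out 2: (2/11) = -1  (since 11 mod 8 = 3)
  (1/11) = 1
Product of signs = 1
(170/499) = 1

1


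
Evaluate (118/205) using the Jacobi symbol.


Compute (118/205) via quadratic reciprocity:
  pull out 2: (2/205) = -1  (since 205 mod 8 = 5)
  reciprocity: (59/205) -> +(205/59)
  reduce: (28/59)
  pull out 2: (2/59) = -1  (since 59 mod 8 = 3)
  pull out 2: (2/59) = -1  (since 59 mod 8 = 3)
  reciprocity: (7/59) -> -(59/7)
  reduce: (3/7)
  reciprocity: (3/7) -> -(7/3)
  reduce: (1/3)
  (1/3) = 1
Product of signs = -1

-1


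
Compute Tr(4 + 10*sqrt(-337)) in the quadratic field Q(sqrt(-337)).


Tr(a + b*sqrt(d)) = (a + b*sqrt(d)) + (a - b*sqrt(d)) = 2a
= 2 * (4)
= 8

8


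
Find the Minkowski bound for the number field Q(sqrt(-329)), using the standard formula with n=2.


d = -329, d mod 4 = 3, so disc(K) = 4d = -1316; |disc(K)| = 1316
Imaginary quadratic field, so n = 2, s = r2 = 1, r1 = 0
M = (n!/n^n) * (4/pi)^s * sqrt(|disc(K)|) = (2!/2^2) * (4/pi)^1 * sqrt(1316)
= 0.5 * 1.273240 * 36.276714
= 23.0945

23.0945


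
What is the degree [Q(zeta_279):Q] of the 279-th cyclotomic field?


The degree equals Euler's totient phi(279).
279 = 3^2 * 31
phi(279) = 180

180


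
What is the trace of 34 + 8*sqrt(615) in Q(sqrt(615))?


Tr(a + b*sqrt(d)) = (a + b*sqrt(d)) + (a - b*sqrt(d)) = 2a
= 2 * (34)
= 68

68


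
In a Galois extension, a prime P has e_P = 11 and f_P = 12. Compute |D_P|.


|D_P| = e * f
= 11 * 12
= 132

132


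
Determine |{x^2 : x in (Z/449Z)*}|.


For prime p, the number of non-zero quadratic residues is (p-1)/2.
= (449-1)/2
= 224

224


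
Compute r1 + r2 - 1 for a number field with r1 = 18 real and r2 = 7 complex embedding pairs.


By Dirichlet's unit theorem:
rank = r1 + r2 - 1
= 18 + 7 - 1
= 24

24


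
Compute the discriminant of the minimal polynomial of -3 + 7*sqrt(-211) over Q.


The element -3 + 7*sqrt(-211) has minimal polynomial:
x^2 + 6*x + 10348
Discriminant = (6)^2 - 4*(10348)
= 36 - 41392
= -41356

-41356


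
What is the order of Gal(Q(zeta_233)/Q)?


|Gal(Q(zeta_233)/Q)| = phi(233)
= 232

232


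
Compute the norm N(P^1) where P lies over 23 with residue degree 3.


N(P^a) = p^(a*f)
= 23^(1*3)
= 23^3
= 12167

12167


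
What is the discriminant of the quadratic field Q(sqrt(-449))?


For K = Q(sqrt(d)) with d squarefree: disc(K) = d if d = 1 mod 4, and disc(K) = 4d if d = 2 or 3 mod 4.
Here d = -449, and d mod 4 = 3.
d = 3 mod 4, not 1 (O_K = Z[sqrt(d)]), so disc(K) = 4d = 4 * (-449) = -1796

-1796


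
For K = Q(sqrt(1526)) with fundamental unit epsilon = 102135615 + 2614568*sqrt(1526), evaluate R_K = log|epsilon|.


epsilon = 102135615 + 2614568*sqrt(1526)
= 2.0427e+08
R = ln(2.0427e+08)
= 19.1350

19.1350


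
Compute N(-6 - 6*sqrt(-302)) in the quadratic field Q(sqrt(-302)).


N(a + b*sqrt(d)) = a^2 - d*b^2
= (-6)^2 - (-302)*(-6)^2
= 36 + 10872
= 10908

10908


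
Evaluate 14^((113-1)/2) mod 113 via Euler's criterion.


p = 113 is prime and the exponent is (p-1)/2 = 56, so by Euler's criterion 14^56 = (14/113) = +1 or -1 mod 113.
Compute by square-and-multiply:
  56 = 32 + 16 + 8 (binary 111000)
  Repeated squaring mod 113: 14^1 = 14, 14^2 = 83, 14^4 = 109, 14^8 = 16, 14^16 = 30, 14^32 = 109
  14^56 = 14^32 * 14^16 * 14^8 = 109 * 30 * 16 mod 113
    109 * 30 = 3270 = 106 mod 113
    106 * 16 = 1696 = 1 mod 113
  14^56 = 1 mod 113
Result 1: 14 is a quadratic residue mod 113.
14^56 mod 113 = 1

1


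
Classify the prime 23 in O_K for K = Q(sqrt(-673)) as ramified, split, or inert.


K = Q(sqrt(-673)). Since d mod 4 = 3, disc(K) = -2692.
Check p | disc: -2692 mod 23 = 22.
p does not divide disc. Compute Legendre symbol (d/p):
17^((23-1)/2) mod 23 = -1
(d/p) = -1, so p is inert: (p) stays prime with e=1, f=2, g=1.
Therefore p is inert.

inert


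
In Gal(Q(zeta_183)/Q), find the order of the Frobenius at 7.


The Frobenius at p in Gal(Q(zeta_n)/Q) = (Z/nZ)* is the class of p, so its order is ord_183(7), the smallest k >= 1 with 7^k = 1 mod 183.
n = 183 = 3 * 61, phi(183) = 120; the order divides phi(n).
Divisors of 120: 1, 2, 3, 4, 5, 6, 8, 10, 12, 15, 20, 24, 30, 40, 60, 120
Repeated squaring mod 183: 7^1 = 7, 7^2 = 49, 7^4 = 22, 7^8 = 118, 7^16 = 16, 7^32 = 73, 7^64 = 22
Test divisors in increasing order:
  k=1: 7^1 = 7 mod 183
  k=2: 7^2 = 49 mod 183
  k=3: 7^3 = 49 * 7 = 160 mod 183
  k=4: 7^4 = 22 mod 183
  k=5: 7^5 = 22 * 7 = 154 mod 183
  k=6: 7^6 = 22 * 49 = 163 mod 183
  k=8: 7^8 = 118 mod 183
  k=10: 7^10 = 118 * 49 = 109 mod 183
  k=12: 7^12 = 118 * 22 = 34 mod 183
  k=15: 7^15 = 118 * 22 * 49 * 7 = 133 mod 183
  k=20: 7^20 = 16 * 22 = 169 mod 183
  k=24: 7^24 = 16 * 118 = 58 mod 183
  k=30: 7^30 = 16 * 118 * 22 * 49 = 121 mod 183
  k=40: 7^40 = 73 * 118 = 13 mod 183
  k=60: 7^60 = 73 * 16 * 118 * 22 = 1 mod 183  <- first divisor giving 1
Order = 60

60


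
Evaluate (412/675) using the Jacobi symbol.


Compute (412/675) via quadratic reciprocity:
  pull out 2: (2/675) = -1  (since 675 mod 8 = 3)
  pull out 2: (2/675) = -1  (since 675 mod 8 = 3)
  reciprocity: (103/675) -> -(675/103)
  reduce: (57/103)
  reciprocity: (57/103) -> +(103/57)
  reduce: (46/57)
  pull out 2: (2/57) = +1  (since 57 mod 8 = 1)
  reciprocity: (23/57) -> +(57/23)
  reduce: (11/23)
  reciprocity: (11/23) -> -(23/11)
  reduce: (1/11)
  (1/11) = 1
Product of signs = 1

1


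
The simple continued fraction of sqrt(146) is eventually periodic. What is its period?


Run the CF algorithm for sqrt(146).
a_0 = floor(sqrt(146)) = 12; set m_0=0, q_0=1.
Recurrence: m' = q*a - m,  q' = (d - m'^2)/q,  a' = floor((a_0 + m')/q').
  step 1: m=12, q=2, a=12
  step 2: m=12, q=1, a=24
a_2 = 2*a_0 = 24, so the period closes here.
sqrt(146) = [12; 12, 24]
Period length = 2

2


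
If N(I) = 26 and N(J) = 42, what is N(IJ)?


N(IJ) = N(I) * N(J)
= 26 * 42
= 1092

1092


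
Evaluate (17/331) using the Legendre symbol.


p = 331 is prime, so compute (17/331) with the reciprocity algorithm (Jacobi-symbol steps: pull out 2s via (2/n), flip via reciprocity, reduce):
  reciprocity: (17/331) -> +(331/17)
  reduce: (8/17)
  pull out 2: (2/17) = +1  (since 17 mod 8 = 1)
  pull out 2: (2/17) = +1  (since 17 mod 8 = 1)
  pull out 2: (2/17) = +1  (since 17 mod 8 = 1)
  (1/17) = 1
Product of signs = 1
(17/331) = 1

1


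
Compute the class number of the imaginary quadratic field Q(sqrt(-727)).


K = Q(sqrt(-727)). d mod 4 = 1, so D = disc(K) = d = -727
h(K) equals the number of primitive reduced positive-definite forms (a, b, c) = a*x^2 + b*x*y + c*y^2 with b^2 - 4ac = D,
where reduced means |b| <= a <= c, with b >= 0 whenever |b| = a or a = c, and primitive means gcd(a, b, c) = 1.
Reduced forces 3a^2 <= |D| = 727, so 1 <= a <= 15; b must have the parity of D, and c = (b^2 - D)/(4a) must be an integer >= a.
Enumerate a = 1..15, b in [-a, a]:
  a=1: (1, 1, 182)  [1]
  a=2: (2, -1, 91), (2, 1, 91)  [2]
  a=3: none
  a=4: (4, -3, 46), (4, 3, 46)  [2]
  a=5..6: none
  a=7: (7, -1, 26), (7, 1, 26)  [2]
  a=8: (8, -3, 23), (8, 3, 23)  [2]
  a=9..12: none
  a=13: (13, -1, 14), (13, 1, 14)  [2]
  a=14: (14, -13, 16), (14, 13, 16)  [2]
  a=15: none
Total reduced forms: 1 + 2 + 2 + 2 + 2 + 2 + 2 = 13
h = 13

13


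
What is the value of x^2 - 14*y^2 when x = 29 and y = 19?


x^2 - d*y^2
= 29^2 - 14*19^2
= 841 - 5054
= -4213

-4213


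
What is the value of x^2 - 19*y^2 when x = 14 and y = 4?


x^2 - d*y^2
= 14^2 - 19*4^2
= 196 - 304
= -108

-108


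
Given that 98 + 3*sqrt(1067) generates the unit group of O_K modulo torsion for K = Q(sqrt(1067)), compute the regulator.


epsilon = 98 + 3*sqrt(1067)
= 195.9949
R = ln(195.9949)
= 5.2781

5.2781


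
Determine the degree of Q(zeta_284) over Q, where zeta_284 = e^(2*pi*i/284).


The degree equals Euler's totient phi(284).
284 = 2^2 * 71
phi(284) = 140

140


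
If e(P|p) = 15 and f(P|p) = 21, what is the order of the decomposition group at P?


|D_P| = e * f
= 15 * 21
= 315

315


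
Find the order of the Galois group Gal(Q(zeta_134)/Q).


|Gal(Q(zeta_134)/Q)| = phi(134)
= 66

66


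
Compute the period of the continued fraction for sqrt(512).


Run the CF algorithm for sqrt(512).
a_0 = floor(sqrt(512)) = 22; set m_0=0, q_0=1.
Recurrence: m' = q*a - m,  q' = (d - m'^2)/q,  a' = floor((a_0 + m')/q').
  step 1: m=22, q=28, a=1
  step 2: m=6, q=17, a=1
  step 3: m=11, q=23, a=1
  step 4: m=12, q=16, a=2
  step 5: m=20, q=7, a=6
  step 6: m=22, q=4, a=11
  step 7: m=22, q=7, a=6
  step 8: m=20, q=16, a=2
  step 9: m=12, q=23, a=1
  step 10: m=11, q=17, a=1
  step 11: m=6, q=28, a=1
  step 12: m=22, q=1, a=44
a_12 = 2*a_0 = 44, so the period closes here.
sqrt(512) = [22; 1, 1, 1, 2, 6, 11, 6, 2, 1, 1, 1, 44]
Period length = 12

12


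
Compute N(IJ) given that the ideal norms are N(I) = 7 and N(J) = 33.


N(IJ) = N(I) * N(J)
= 7 * 33
= 231

231


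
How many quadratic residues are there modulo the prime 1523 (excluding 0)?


For prime p, the number of non-zero quadratic residues is (p-1)/2.
= (1523-1)/2
= 761

761


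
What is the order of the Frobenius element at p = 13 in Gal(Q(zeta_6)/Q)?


The Frobenius at p in Gal(Q(zeta_n)/Q) = (Z/nZ)* is the class of p, so its order is ord_6(13), the smallest k >= 1 with 13^k = 1 mod 6.
n = 6 = 2 * 3, phi(6) = 2; the order divides phi(n).
Divisors of 2: 1, 2
Repeated squaring mod 6: 13^1 = 1, 13^2 = 1
Test divisors in increasing order:
  k=1: 13^1 = 1 mod 6  <- first divisor giving 1
Order = 1

1


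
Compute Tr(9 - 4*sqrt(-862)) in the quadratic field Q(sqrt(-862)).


Tr(a + b*sqrt(d)) = (a + b*sqrt(d)) + (a - b*sqrt(d)) = 2a
= 2 * (9)
= 18

18


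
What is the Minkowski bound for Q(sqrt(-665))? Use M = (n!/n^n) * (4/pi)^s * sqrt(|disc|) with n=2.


d = -665, d mod 4 = 3, so disc(K) = 4d = -2660; |disc(K)| = 2660
Imaginary quadratic field, so n = 2, s = r2 = 1, r1 = 0
M = (n!/n^n) * (4/pi)^s * sqrt(|disc(K)|) = (2!/2^2) * (4/pi)^1 * sqrt(2660)
= 0.5 * 1.273240 * 51.575188
= 32.8338

32.8338


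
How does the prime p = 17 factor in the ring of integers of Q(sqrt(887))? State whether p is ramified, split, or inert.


K = Q(sqrt(887)). Since d mod 4 = 3, disc(K) = 3548.
Check p | disc: 3548 mod 17 = 12.
p does not divide disc. Compute Legendre symbol (d/p):
3^((17-1)/2) mod 17 = -1
(d/p) = -1, so p is inert: (p) stays prime with e=1, f=2, g=1.
Therefore p is inert.

inert


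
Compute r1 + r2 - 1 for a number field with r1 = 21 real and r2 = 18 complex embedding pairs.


By Dirichlet's unit theorem:
rank = r1 + r2 - 1
= 21 + 18 - 1
= 38

38


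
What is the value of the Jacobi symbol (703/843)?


Compute (703/843) via quadratic reciprocity:
  reciprocity: (703/843) -> -(843/703)
  reduce: (140/703)
  pull out 2: (2/703) = +1  (since 703 mod 8 = 7)
  pull out 2: (2/703) = +1  (since 703 mod 8 = 7)
  reciprocity: (35/703) -> -(703/35)
  reduce: (3/35)
  reciprocity: (3/35) -> -(35/3)
  reduce: (2/3)
  pull out 2: (2/3) = -1  (since 3 mod 8 = 3)
  (1/3) = 1
Product of signs = 1

1


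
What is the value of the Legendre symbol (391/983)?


p = 983 is prime, so compute (391/983) with the reciprocity algorithm (Jacobi-symbol steps: pull out 2s via (2/n), flip via reciprocity, reduce):
  reciprocity: (391/983) -> -(983/391)
  reduce: (201/391)
  reciprocity: (201/391) -> +(391/201)
  reduce: (190/201)
  pull out 2: (2/201) = +1  (since 201 mod 8 = 1)
  reciprocity: (95/201) -> +(201/95)
  reduce: (11/95)
  reciprocity: (11/95) -> -(95/11)
  reduce: (7/11)
  reciprocity: (7/11) -> -(11/7)
  reduce: (4/7)
  pull out 2: (2/7) = +1  (since 7 mod 8 = 7)
  pull out 2: (2/7) = +1  (since 7 mod 8 = 7)
  (1/7) = 1
Product of signs = -1
(391/983) = -1

-1


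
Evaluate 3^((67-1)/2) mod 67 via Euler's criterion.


p = 67 is prime and the exponent is (p-1)/2 = 33, so by Euler's criterion 3^33 = (3/67) = +1 or -1 mod 67.
Compute by square-and-multiply:
  33 = 32 + 1 (binary 100001)
  Repeated squaring mod 67: 3^1 = 3, 3^2 = 9, 3^4 = 14, 3^8 = 62, 3^16 = 25, 3^32 = 22
  3^33 = 3^32 * 3^1 = 22 * 3 mod 67
    22 * 3 = 66 = 66 mod 67
  3^33 = 66 mod 67
Result 66 = p - 1 = -1 mod 67: 3 is a quadratic non-residue mod 67. As a residue in [0, p-1] the value is 66.
3^33 mod 67 = 66

66


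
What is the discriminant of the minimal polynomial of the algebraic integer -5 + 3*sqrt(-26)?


The element -5 + 3*sqrt(-26) has minimal polynomial:
x^2 + 10*x + 259
Discriminant = (10)^2 - 4*(259)
= 100 - 1036
= -936

-936


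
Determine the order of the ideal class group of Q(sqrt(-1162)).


K = Q(sqrt(-1162)). d mod 4 = 2, so D = disc(K) = 4d = -4648
h(K) equals the number of primitive reduced positive-definite forms (a, b, c) = a*x^2 + b*x*y + c*y^2 with b^2 - 4ac = D,
where reduced means |b| <= a <= c, with b >= 0 whenever |b| = a or a = c, and primitive means gcd(a, b, c) = 1.
Reduced forces 3a^2 <= |D| = 4648, so 1 <= a <= 39; b must have the parity of D, and c = (b^2 - D)/(4a) must be an integer >= a.
Enumerate a = 1..39, b in [-a, a]:
  a=1: (1, 0, 1162)  [1]
  a=2: (2, 0, 581)  [1]
  a=3..6: none
  a=7: (7, 0, 166)  [1]
  a=8..10: none
  a=11: (11, -4, 106), (11, 4, 106)  [2]
  a=12..13: none
  a=14: (14, 0, 83)  [1]
  a=15..18: none
  a=19: (19, -8, 62), (19, 8, 62)  [2]
  a=20..21: none
  a=22: (22, -4, 53), (22, 4, 53)  [2]
  a=23..30: none
  a=31: (31, -8, 38), (31, 8, 38)  [2]
  a=32..39: none
Total reduced forms: 1 + 1 + 1 + 2 + 1 + 2 + 2 + 2 = 12
h = 12

12


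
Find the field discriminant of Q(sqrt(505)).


For K = Q(sqrt(d)) with d squarefree: disc(K) = d if d = 1 mod 4, and disc(K) = 4d if d = 2 or 3 mod 4.
Here d = 505, and d mod 4 = 1.
d = 1 mod 4 (O_K = Z[(1+sqrt(d))/2]), so disc(K) = d = 505

505


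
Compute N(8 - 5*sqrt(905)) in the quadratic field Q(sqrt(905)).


N(a + b*sqrt(d)) = a^2 - d*b^2
= (8)^2 - (905)*(-5)^2
= 64 - 22625
= -22561

-22561


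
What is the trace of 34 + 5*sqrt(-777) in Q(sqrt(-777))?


Tr(a + b*sqrt(d)) = (a + b*sqrt(d)) + (a - b*sqrt(d)) = 2a
= 2 * (34)
= 68

68


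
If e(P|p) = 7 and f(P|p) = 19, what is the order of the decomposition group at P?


|D_P| = e * f
= 7 * 19
= 133

133


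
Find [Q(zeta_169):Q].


The degree equals Euler's totient phi(169).
169 = 13^2
phi(169) = 156

156


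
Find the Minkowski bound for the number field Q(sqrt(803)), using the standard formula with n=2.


d = 803, d mod 4 = 3, so disc(K) = 4d = 3212; |disc(K)| = 3212
Real quadratic field, so n = 2, s = r2 = 0, r1 = 2
M = (n!/n^n) * (4/pi)^s * sqrt(|disc(K)|) = (2!/2^2) * (4/pi)^0 * sqrt(3212)
= 0.5 * 1.000000 * 56.674509
= 28.3373

28.3373


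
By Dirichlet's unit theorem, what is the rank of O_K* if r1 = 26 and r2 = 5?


By Dirichlet's unit theorem:
rank = r1 + r2 - 1
= 26 + 5 - 1
= 30

30


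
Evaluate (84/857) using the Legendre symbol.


p = 857 is prime, so compute (84/857) with the reciprocity algorithm (Jacobi-symbol steps: pull out 2s via (2/n), flip via reciprocity, reduce):
  pull out 2: (2/857) = +1  (since 857 mod 8 = 1)
  pull out 2: (2/857) = +1  (since 857 mod 8 = 1)
  reciprocity: (21/857) -> +(857/21)
  reduce: (17/21)
  reciprocity: (17/21) -> +(21/17)
  reduce: (4/17)
  pull out 2: (2/17) = +1  (since 17 mod 8 = 1)
  pull out 2: (2/17) = +1  (since 17 mod 8 = 1)
  (1/17) = 1
Product of signs = 1
(84/857) = 1

1


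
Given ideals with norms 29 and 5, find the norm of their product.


N(IJ) = N(I) * N(J)
= 29 * 5
= 145

145


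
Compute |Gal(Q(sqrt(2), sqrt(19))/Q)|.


The 2 square roots of distinct primes are multiplicatively independent over Q,
so [K:Q] = 2^2 and Gal(K/Q) is isomorphic to (Z/2Z)^2.
|Gal| = 2^2 = 4

4


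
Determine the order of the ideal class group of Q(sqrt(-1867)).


K = Q(sqrt(-1867)). d mod 4 = 1, so D = disc(K) = d = -1867
h(K) equals the number of primitive reduced positive-definite forms (a, b, c) = a*x^2 + b*x*y + c*y^2 with b^2 - 4ac = D,
where reduced means |b| <= a <= c, with b >= 0 whenever |b| = a or a = c, and primitive means gcd(a, b, c) = 1.
Reduced forces 3a^2 <= |D| = 1867, so 1 <= a <= 24; b must have the parity of D, and c = (b^2 - D)/(4a) must be an integer >= a.
Enumerate a = 1..24, b in [-a, a]:
  a=1: (1, 1, 467)  [1]
  a=2..6: none
  a=7: (7, -3, 67), (7, 3, 67)  [2]
  a=8..10: none
  a=11: (11, -5, 43), (11, 5, 43)  [2]
  a=12..24: none
Total reduced forms: 1 + 2 + 2 = 5
h = 5

5


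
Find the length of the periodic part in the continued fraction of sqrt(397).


Run the CF algorithm for sqrt(397).
a_0 = floor(sqrt(397)) = 19; set m_0=0, q_0=1.
Recurrence: m' = q*a - m,  q' = (d - m'^2)/q,  a' = floor((a_0 + m')/q').
  step 1: m=19, q=36, a=1
  step 2: m=17, q=3, a=12
  step 3: m=19, q=12, a=3
  step 4: m=17, q=9, a=4
  step 5: m=19, q=4, a=9
  step 6: m=17, q=27, a=1
  step 7: m=10, q=11, a=2
  step 8: m=12, q=23, a=1
  step 9: m=11, q=12, a=2
  step 10: m=13, q=19, a=1
  step 11: m=6, q=19, a=1
  step 12: m=13, q=12, a=2
  step 13: m=11, q=23, a=1
  step 14: m=12, q=11, a=2
  step 15: m=10, q=27, a=1
  step 16: m=17, q=4, a=9
  step 17: m=19, q=9, a=4
  step 18: m=17, q=12, a=3
  step 19: m=19, q=3, a=12
  step 20: m=17, q=36, a=1
  step 21: m=19, q=1, a=38
a_21 = 2*a_0 = 38, so the period closes here.
sqrt(397) = [19; 1, 12, 3, 4, 9, 1, 2, 1, 2, 1, 1, 2, 1, 2, 1, 9, 4, 3, 12, 1, 38]
Period length = 21

21


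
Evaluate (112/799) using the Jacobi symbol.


Compute (112/799) via quadratic reciprocity:
  pull out 2: (2/799) = +1  (since 799 mod 8 = 7)
  pull out 2: (2/799) = +1  (since 799 mod 8 = 7)
  pull out 2: (2/799) = +1  (since 799 mod 8 = 7)
  pull out 2: (2/799) = +1  (since 799 mod 8 = 7)
  reciprocity: (7/799) -> -(799/7)
  reduce: (1/7)
  (1/7) = 1
Product of signs = -1

-1


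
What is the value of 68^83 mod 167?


p = 167 is prime and the exponent is (p-1)/2 = 83, so by Euler's criterion 68^83 = (68/167) = +1 or -1 mod 167.
Compute by square-and-multiply:
  83 = 64 + 16 + 2 + 1 (binary 1010011)
  Repeated squaring mod 167: 68^1 = 68, 68^2 = 115, 68^4 = 32, 68^8 = 22, 68^16 = 150, 68^32 = 122, 68^64 = 21
  68^83 = 68^64 * 68^16 * 68^2 * 68^1 = 21 * 150 * 115 * 68 mod 167
    21 * 150 = 3150 = 144 mod 167
    144 * 115 = 16560 = 27 mod 167
    27 * 68 = 1836 = 166 mod 167
  68^83 = 166 mod 167
Result 166 = p - 1 = -1 mod 167: 68 is a quadratic non-residue mod 167. As a residue in [0, p-1] the value is 166.
68^83 mod 167 = 166

166


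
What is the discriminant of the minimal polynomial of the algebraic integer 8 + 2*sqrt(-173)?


The element 8 + 2*sqrt(-173) has minimal polynomial:
x^2 - 16*x + 756
Discriminant = (-16)^2 - 4*(756)
= 256 - 3024
= -2768

-2768


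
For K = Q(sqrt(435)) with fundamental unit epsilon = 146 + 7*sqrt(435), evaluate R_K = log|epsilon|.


epsilon = 146 + 7*sqrt(435)
= 291.9966
R = ln(291.9966)
= 5.6767

5.6767


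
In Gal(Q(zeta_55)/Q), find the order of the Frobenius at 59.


The Frobenius at p in Gal(Q(zeta_n)/Q) = (Z/nZ)* is the class of p, so its order is ord_55(59), the smallest k >= 1 with 59^k = 1 mod 55.
n = 55 = 5 * 11, phi(55) = 40; the order divides phi(n).
Divisors of 40: 1, 2, 4, 5, 8, 10, 20, 40
Repeated squaring mod 55: 59^1 = 4, 59^2 = 16, 59^4 = 36, 59^8 = 31, 59^16 = 26, 59^32 = 16
Test divisors in increasing order:
  k=1: 59^1 = 4 mod 55
  k=2: 59^2 = 16 mod 55
  k=4: 59^4 = 36 mod 55
  k=5: 59^5 = 36 * 4 = 34 mod 55
  k=8: 59^8 = 31 mod 55
  k=10: 59^10 = 31 * 16 = 1 mod 55  <- first divisor giving 1
Order = 10

10


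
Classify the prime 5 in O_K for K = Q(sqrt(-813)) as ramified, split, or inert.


K = Q(sqrt(-813)). Since d mod 4 = 3, disc(K) = -3252.
Check p | disc: -3252 mod 5 = 3.
p does not divide disc. Compute Legendre symbol (d/p):
2^((5-1)/2) mod 5 = -1
(d/p) = -1, so p is inert: (p) stays prime with e=1, f=2, g=1.
Therefore p is inert.

inert


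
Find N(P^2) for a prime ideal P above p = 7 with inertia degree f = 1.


N(P^a) = p^(a*f)
= 7^(2*1)
= 7^2
= 49

49


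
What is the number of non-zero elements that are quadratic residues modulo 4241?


For prime p, the number of non-zero quadratic residues is (p-1)/2.
= (4241-1)/2
= 2120

2120


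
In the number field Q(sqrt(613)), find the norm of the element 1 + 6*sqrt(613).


N(a + b*sqrt(d)) = a^2 - d*b^2
= (1)^2 - (613)*(6)^2
= 1 - 22068
= -22067

-22067


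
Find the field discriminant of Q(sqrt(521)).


For K = Q(sqrt(d)) with d squarefree: disc(K) = d if d = 1 mod 4, and disc(K) = 4d if d = 2 or 3 mod 4.
Here d = 521, and d mod 4 = 1.
d = 1 mod 4 (O_K = Z[(1+sqrt(d))/2]), so disc(K) = d = 521

521


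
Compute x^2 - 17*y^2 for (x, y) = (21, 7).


x^2 - d*y^2
= 21^2 - 17*7^2
= 441 - 833
= -392

-392


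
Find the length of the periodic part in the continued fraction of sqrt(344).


Run the CF algorithm for sqrt(344).
a_0 = floor(sqrt(344)) = 18; set m_0=0, q_0=1.
Recurrence: m' = q*a - m,  q' = (d - m'^2)/q,  a' = floor((a_0 + m')/q').
  step 1: m=18, q=20, a=1
  step 2: m=2, q=17, a=1
  step 3: m=15, q=7, a=4
  step 4: m=13, q=25, a=1
  step 5: m=12, q=8, a=3
  step 6: m=12, q=25, a=1
  step 7: m=13, q=7, a=4
  step 8: m=15, q=17, a=1
  step 9: m=2, q=20, a=1
  step 10: m=18, q=1, a=36
a_10 = 2*a_0 = 36, so the period closes here.
sqrt(344) = [18; 1, 1, 4, 1, 3, 1, 4, 1, 1, 36]
Period length = 10

10


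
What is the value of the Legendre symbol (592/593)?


p = 593 is prime, so compute (592/593) with the reciprocity algorithm (Jacobi-symbol steps: pull out 2s via (2/n), flip via reciprocity, reduce):
  pull out 2: (2/593) = +1  (since 593 mod 8 = 1)
  pull out 2: (2/593) = +1  (since 593 mod 8 = 1)
  pull out 2: (2/593) = +1  (since 593 mod 8 = 1)
  pull out 2: (2/593) = +1  (since 593 mod 8 = 1)
  reciprocity: (37/593) -> +(593/37)
  reduce: (1/37)
  (1/37) = 1
Product of signs = 1
(592/593) = 1

1


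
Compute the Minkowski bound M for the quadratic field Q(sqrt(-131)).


d = -131, d mod 4 = 1, so disc(K) = d = -131; |disc(K)| = 131
Imaginary quadratic field, so n = 2, s = r2 = 1, r1 = 0
M = (n!/n^n) * (4/pi)^s * sqrt(|disc(K)|) = (2!/2^2) * (4/pi)^1 * sqrt(131)
= 0.5 * 1.273240 * 11.445523
= 7.2864

7.2864


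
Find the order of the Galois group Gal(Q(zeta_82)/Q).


|Gal(Q(zeta_82)/Q)| = phi(82)
= 40

40


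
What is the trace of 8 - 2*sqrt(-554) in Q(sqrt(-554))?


Tr(a + b*sqrt(d)) = (a + b*sqrt(d)) + (a - b*sqrt(d)) = 2a
= 2 * (8)
= 16

16


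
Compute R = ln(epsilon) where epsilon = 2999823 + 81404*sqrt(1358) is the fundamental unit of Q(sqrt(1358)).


epsilon = 2999823 + 81404*sqrt(1358)
= 5.9996e+06
R = ln(5.9996e+06)
= 15.6072

15.6072


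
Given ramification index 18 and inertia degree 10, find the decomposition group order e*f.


|D_P| = e * f
= 18 * 10
= 180

180


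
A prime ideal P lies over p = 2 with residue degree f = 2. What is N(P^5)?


N(P^a) = p^(a*f)
= 2^(5*2)
= 2^10
= 1024

1024


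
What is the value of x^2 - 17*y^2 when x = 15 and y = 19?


x^2 - d*y^2
= 15^2 - 17*19^2
= 225 - 6137
= -5912

-5912


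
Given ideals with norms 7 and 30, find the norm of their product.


N(IJ) = N(I) * N(J)
= 7 * 30
= 210

210


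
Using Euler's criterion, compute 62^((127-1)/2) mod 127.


p = 127 is prime and the exponent is (p-1)/2 = 63, so by Euler's criterion 62^63 = (62/127) = +1 or -1 mod 127.
Compute by square-and-multiply:
  63 = 32 + 16 + 8 + 4 + 2 + 1 (binary 111111)
  Repeated squaring mod 127: 62^1 = 62, 62^2 = 34, 62^4 = 13, 62^8 = 42, 62^16 = 113, 62^32 = 69
  62^63 = 62^32 * 62^16 * 62^8 * 62^4 * 62^2 * 62^1 = 69 * 113 * 42 * 13 * 34 * 62 mod 127
    69 * 113 = 7797 = 50 mod 127
    50 * 42 = 2100 = 68 mod 127
    68 * 13 = 884 = 122 mod 127
    122 * 34 = 4148 = 84 mod 127
    84 * 62 = 5208 = 1 mod 127
  62^63 = 1 mod 127
Result 1: 62 is a quadratic residue mod 127.
62^63 mod 127 = 1

1


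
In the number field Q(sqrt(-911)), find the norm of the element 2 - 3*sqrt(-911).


N(a + b*sqrt(d)) = a^2 - d*b^2
= (2)^2 - (-911)*(-3)^2
= 4 + 8199
= 8203

8203


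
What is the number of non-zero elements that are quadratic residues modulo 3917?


For prime p, the number of non-zero quadratic residues is (p-1)/2.
= (3917-1)/2
= 1958

1958


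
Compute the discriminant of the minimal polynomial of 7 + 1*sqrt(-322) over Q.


The element 7 + 1*sqrt(-322) has minimal polynomial:
x^2 - 14*x + 371
Discriminant = (-14)^2 - 4*(371)
= 196 - 1484
= -1288

-1288


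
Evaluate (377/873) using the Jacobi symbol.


Compute (377/873) via quadratic reciprocity:
  reciprocity: (377/873) -> +(873/377)
  reduce: (119/377)
  reciprocity: (119/377) -> +(377/119)
  reduce: (20/119)
  pull out 2: (2/119) = +1  (since 119 mod 8 = 7)
  pull out 2: (2/119) = +1  (since 119 mod 8 = 7)
  reciprocity: (5/119) -> +(119/5)
  reduce: (4/5)
  pull out 2: (2/5) = -1  (since 5 mod 8 = 5)
  pull out 2: (2/5) = -1  (since 5 mod 8 = 5)
  (1/5) = 1
Product of signs = 1

1
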